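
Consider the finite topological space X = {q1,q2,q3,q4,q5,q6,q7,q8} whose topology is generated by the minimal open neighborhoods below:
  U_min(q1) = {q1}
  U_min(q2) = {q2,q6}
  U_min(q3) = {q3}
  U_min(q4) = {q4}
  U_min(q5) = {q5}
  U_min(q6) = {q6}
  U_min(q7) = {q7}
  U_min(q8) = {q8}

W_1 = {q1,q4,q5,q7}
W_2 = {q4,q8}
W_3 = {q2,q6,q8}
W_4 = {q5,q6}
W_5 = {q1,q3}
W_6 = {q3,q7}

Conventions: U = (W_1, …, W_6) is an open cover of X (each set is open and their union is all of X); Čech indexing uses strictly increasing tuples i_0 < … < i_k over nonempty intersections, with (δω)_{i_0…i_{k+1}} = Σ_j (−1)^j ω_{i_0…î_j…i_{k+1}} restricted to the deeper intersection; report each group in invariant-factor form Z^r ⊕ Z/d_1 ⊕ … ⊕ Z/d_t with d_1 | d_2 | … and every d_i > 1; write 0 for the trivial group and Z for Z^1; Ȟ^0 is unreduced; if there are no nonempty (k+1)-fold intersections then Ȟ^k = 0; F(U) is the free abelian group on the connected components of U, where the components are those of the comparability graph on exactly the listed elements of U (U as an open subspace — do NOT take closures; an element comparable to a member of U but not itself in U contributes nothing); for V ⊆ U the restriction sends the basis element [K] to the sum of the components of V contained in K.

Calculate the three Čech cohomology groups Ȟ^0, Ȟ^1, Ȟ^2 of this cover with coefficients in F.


nonempty overlaps:
  W12={q4} W14={q5} W15={q1} W16={q7} W23={q8} W34={q6} W56={q3}
components per intersection:
  W1: {q1} {q4} {q5} {q7}
  W2: {q4} {q8}
  W3: {q2,q6} {q8}
  W4: {q5} {q6}
  W5: {q1} {q3}
  W6: {q3} {q7}
  W12: {q4}
  W14: {q5}
  W15: {q1}
  W16: {q7}
  W23: {q8}
  W34: {q6}
  W56: {q3}
C dims 14,7; δ0: rk 7, SNF 1^7
degree 0: 14−7−0 = 7 → Ȟ^0 ≅ Z^7
degree 1: 7−0−7 = 0 → Ȟ^1 ≅ 0
degree 2: 0−0−0 = 0 → Ȟ^2 ≅ 0

Ȟ^0 ≅ Z^7, Ȟ^1 ≅ 0, Ȟ^2 ≅ 0


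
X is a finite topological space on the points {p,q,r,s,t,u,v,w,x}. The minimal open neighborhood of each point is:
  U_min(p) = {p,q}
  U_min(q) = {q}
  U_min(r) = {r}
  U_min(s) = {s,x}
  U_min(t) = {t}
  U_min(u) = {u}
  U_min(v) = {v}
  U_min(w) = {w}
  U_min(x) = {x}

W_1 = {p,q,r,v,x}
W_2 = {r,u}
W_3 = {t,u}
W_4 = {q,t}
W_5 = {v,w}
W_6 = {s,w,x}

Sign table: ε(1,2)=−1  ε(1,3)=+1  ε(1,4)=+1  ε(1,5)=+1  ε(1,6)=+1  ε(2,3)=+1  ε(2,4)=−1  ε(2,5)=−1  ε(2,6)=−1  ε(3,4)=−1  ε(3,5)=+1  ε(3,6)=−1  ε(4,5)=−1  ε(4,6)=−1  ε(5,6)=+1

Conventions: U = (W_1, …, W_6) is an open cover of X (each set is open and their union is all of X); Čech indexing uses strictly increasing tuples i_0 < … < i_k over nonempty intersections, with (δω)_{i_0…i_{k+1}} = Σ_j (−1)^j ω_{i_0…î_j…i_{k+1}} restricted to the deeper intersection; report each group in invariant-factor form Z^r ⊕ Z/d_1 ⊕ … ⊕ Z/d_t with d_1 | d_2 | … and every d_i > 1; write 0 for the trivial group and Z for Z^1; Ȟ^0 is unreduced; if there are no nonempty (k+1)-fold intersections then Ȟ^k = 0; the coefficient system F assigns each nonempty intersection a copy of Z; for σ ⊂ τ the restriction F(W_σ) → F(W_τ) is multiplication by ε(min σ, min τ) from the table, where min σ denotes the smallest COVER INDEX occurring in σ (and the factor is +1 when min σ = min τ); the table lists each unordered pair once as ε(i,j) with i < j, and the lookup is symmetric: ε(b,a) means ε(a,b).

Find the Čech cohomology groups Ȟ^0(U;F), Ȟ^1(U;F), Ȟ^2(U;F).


nerve simplices:
  W12={r} W14={q} W15={v} W16={x} W23={u} W34={t} W56={w}
C dims 6,7; δ0: rk 5, SNF 1^5
degree 0: 6−5−0 = 1 → Ȟ^0 ≅ Z
degree 1: 7−0−5 = 2 → Ȟ^1 ≅ Z^2
degree 2: 0−0−0 = 0 → Ȟ^2 ≅ 0

Ȟ^0 ≅ Z; Ȟ^1 ≅ Z^2; Ȟ^2 ≅ 0


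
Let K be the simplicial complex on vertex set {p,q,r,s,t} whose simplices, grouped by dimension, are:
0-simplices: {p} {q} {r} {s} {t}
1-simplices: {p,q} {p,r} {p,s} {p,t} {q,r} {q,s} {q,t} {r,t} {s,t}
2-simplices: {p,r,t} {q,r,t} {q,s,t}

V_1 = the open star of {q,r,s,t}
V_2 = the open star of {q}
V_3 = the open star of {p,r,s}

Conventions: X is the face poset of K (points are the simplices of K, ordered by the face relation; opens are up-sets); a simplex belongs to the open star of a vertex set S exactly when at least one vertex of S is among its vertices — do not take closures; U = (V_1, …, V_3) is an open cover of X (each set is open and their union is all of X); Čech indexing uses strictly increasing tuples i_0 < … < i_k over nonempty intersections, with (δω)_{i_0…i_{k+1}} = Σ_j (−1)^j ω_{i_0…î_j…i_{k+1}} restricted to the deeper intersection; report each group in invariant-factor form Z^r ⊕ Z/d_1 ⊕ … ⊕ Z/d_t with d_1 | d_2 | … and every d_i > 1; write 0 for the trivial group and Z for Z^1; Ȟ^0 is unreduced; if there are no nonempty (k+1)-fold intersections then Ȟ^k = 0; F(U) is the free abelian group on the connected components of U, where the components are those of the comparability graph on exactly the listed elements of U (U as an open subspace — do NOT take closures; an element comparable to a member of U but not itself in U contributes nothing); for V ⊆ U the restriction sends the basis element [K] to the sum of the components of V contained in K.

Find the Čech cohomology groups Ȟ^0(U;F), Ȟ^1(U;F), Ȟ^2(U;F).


cover nerve:
  V1={{q},{r},{s},{t},{p,q},{p,r},{p,s},{p,t},{q,r},{q,s},{q,t},{r,t},{s,t},{p,r,t},{q,r,t},{q,s,t}} V2={{q},{p,q},{q,r},{q,s},{q,t},{q,r,t},{q,s,t}} V3={{p},{r},{s},{p,q},{p,r},{p,s},{p,t},{q,r},{q,s},{r,t},{s,t},{p,r,t},{q,r,t},{q,s,t}}
  V12={{q},{p,q},{q,r},{q,s},{q,t},{q,r,t},{q,s,t}} V13={{r},{s},{p,q},{p,r},{p,s},{p,t},{q,r},{q,s},{r,t},{s,t},{p,r,t},{q,r,t},{q,s,t}} V23={{p,q},{q,r},{q,s},{q,r,t},{q,s,t}}
  V123={{p,q},{q,r},{q,s},{q,r,t},{q,s,t}}
components per intersection:
  V1: {{q},{r},{s},{t},{p,q},{p,r},{p,s},{p,t},{q,r},{q,s},{q,t},{r,t},{s,t},{p,r,t},{q,r,t},{q,s,t}}
  V2: {{q},{p,q},{q,r},{q,s},{q,t},{q,r,t},{q,s,t}}
  V3: {{p},{r},{s},{p,q},{p,r},{p,s},{p,t},{q,r},{q,s},{r,t},{s,t},{p,r,t},{q,r,t},{q,s,t}}
  V12: {{q},{p,q},{q,r},{q,s},{q,t},{q,r,t},{q,s,t}}
  V13: {{r},{p,r},{p,t},{q,r},{r,t},{p,r,t},{q,r,t}} {{s},{p,s},{q,s},{s,t},{q,s,t}} {{p,q}}
  V23: {{p,q}} {{q,r},{q,r,t}} {{q,s},{q,s,t}}
  V123: {{p,q}} {{q,r},{q,r,t}} {{q,s},{q,s,t}}
C dims 3,7,3; δ0: rk 2, SNF 1^2; δ1: rk 3, SNF 1^3
Ȟ^0: (3−2)−0=1 ⇒ Z
Ȟ^1: (7−3)−2=2 ⇒ Z^2
Ȟ^2: (3−0)−3=0 ⇒ 0

Ȟ^0(U;F) ≅ Z; Ȟ^1(U;F) ≅ Z^2; Ȟ^2(U;F) ≅ 0


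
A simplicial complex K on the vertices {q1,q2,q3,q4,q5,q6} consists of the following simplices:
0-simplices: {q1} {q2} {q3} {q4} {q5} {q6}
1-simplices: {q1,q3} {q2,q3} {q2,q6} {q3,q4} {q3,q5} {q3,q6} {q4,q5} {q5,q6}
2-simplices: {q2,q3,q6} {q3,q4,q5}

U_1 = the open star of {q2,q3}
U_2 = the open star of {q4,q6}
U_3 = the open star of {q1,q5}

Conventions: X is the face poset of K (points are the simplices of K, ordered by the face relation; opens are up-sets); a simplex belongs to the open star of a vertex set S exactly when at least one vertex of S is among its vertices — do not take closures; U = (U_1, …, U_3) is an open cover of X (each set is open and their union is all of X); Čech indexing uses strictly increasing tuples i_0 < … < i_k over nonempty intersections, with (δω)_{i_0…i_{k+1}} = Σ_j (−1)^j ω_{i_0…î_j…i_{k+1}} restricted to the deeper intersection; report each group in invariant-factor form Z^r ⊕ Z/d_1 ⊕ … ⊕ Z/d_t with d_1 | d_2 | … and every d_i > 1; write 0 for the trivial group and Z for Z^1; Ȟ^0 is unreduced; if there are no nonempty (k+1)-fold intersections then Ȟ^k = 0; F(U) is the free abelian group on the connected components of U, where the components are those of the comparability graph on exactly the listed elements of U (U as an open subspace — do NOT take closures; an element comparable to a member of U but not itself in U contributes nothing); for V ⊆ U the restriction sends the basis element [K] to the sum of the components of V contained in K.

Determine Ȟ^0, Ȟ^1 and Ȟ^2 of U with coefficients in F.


Ȟ^0 = Z, Ȟ^1 = Z and Ȟ^2 = 0

nerve of the cover:
  U1={{q2},{q3},{q1,q3},{q2,q3},{q2,q6},{q3,q4},{q3,q5},{q3,q6},{q2,q3,q6},{q3,q4,q5}} U2={{q4},{q6},{q2,q6},{q3,q4},{q3,q6},{q4,q5},{q5,q6},{q2,q3,q6},{q3,q4,q5}} U3={{q1},{q5},{q1,q3},{q3,q5},{q4,q5},{q5,q6},{q3,q4,q5}}
  U12={{q2,q6},{q3,q4},{q3,q6},{q2,q3,q6},{q3,q4,q5}} U13={{q1,q3},{q3,q5},{q3,q4,q5}} U23={{q4,q5},{q5,q6},{q3,q4,q5}}
  U123={{q3,q4,q5}}
components per intersection:
  U1: {{q2},{q3},{q1,q3},{q2,q3},{q2,q6},{q3,q4},{q3,q5},{q3,q6},{q2,q3,q6},{q3,q4,q5}}
  U2: {{q4},{q3,q4},{q4,q5},{q3,q4,q5}} {{q6},{q2,q6},{q3,q6},{q5,q6},{q2,q3,q6}}
  U3: {{q1},{q1,q3}} {{q5},{q3,q5},{q4,q5},{q5,q6},{q3,q4,q5}}
  U12: {{q2,q6},{q3,q6},{q2,q3,q6}} {{q3,q4},{q3,q4,q5}}
  U13: {{q1,q3}} {{q3,q5},{q3,q4,q5}}
  U23: {{q4,q5},{q3,q4,q5}} {{q5,q6}}
  U123: {{q3,q4,q5}}
C dims 5,6,1; δ0: rk 4, SNF 1^4; δ1: rk 1, SNF 1^1
Ȟ^0 = (5 − 4) − 0 = 1, so Ȟ^0 ≅ Z
Ȟ^1 = (6 − 1) − 4 = 1, so Ȟ^1 ≅ Z
Ȟ^2 = (1 − 0) − 1 = 0, so Ȟ^2 ≅ 0


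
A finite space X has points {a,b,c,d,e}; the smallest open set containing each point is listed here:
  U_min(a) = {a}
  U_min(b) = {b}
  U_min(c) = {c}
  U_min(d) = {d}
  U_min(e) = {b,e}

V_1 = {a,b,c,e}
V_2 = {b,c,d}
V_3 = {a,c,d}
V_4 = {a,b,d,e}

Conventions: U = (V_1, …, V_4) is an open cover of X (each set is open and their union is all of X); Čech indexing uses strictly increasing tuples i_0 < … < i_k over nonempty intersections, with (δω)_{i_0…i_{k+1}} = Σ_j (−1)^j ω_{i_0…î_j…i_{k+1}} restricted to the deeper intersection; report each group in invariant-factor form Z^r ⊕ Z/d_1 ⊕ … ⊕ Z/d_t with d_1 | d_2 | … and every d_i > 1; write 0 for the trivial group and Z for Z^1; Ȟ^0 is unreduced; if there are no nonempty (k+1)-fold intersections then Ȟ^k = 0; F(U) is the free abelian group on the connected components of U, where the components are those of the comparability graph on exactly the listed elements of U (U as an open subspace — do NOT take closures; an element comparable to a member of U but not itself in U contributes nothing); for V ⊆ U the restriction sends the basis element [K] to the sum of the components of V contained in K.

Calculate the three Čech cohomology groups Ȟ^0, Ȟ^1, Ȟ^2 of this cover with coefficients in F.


Ȟ^0 ≅ Z^4, Ȟ^1 ≅ 0 and Ȟ^2 ≅ 0

nonempty overlaps:
  V12={b,c} V13={a,c} V14={a,b,e} V23={c,d} V24={b,d} V34={a,d}
  V123={c} V124={b} V134={a} V234={d}
components per intersection:
  V1: {a} {b,e} {c}
  V2: {b} {c} {d}
  V3: {a} {c} {d}
  V4: {a} {b,e} {d}
  V12: {b} {c}
  V13: {a} {c}
  V14: {a} {b,e}
  V23: {c} {d}
  V24: {b} {d}
  V34: {a} {d}
  V123: {c}
  V124: {b}
  V134: {a}
  V234: {d}
C dims 12,12,4; δ0: rk 8, SNF 1^8; δ1: rk 4, SNF 1^4
degree 0: 12−8−0 = 4 → Ȟ^0 ≅ Z^4
degree 1: 12−4−8 = 0 → Ȟ^1 ≅ 0
degree 2: 4−0−4 = 0 → Ȟ^2 ≅ 0


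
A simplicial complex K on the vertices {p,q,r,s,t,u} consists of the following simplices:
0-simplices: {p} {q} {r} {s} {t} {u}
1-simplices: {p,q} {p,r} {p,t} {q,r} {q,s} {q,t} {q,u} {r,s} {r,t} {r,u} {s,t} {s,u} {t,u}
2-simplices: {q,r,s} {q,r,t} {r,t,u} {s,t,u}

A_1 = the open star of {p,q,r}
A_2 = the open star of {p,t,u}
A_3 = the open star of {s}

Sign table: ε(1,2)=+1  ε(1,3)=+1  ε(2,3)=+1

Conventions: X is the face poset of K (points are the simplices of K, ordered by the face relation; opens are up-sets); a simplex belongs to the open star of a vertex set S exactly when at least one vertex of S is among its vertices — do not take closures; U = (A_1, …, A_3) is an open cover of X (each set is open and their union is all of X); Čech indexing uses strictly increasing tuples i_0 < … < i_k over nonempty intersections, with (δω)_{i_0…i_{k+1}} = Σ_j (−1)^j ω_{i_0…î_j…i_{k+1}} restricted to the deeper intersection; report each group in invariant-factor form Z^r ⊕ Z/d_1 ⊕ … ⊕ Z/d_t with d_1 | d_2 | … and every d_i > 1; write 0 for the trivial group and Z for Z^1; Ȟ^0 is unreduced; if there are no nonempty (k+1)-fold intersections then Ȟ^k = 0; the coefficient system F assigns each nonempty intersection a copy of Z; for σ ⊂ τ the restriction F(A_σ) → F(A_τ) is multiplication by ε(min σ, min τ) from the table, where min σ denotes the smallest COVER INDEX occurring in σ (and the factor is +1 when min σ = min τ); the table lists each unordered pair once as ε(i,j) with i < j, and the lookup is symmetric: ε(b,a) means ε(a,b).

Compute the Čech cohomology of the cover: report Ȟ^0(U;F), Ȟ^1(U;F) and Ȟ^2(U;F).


nerve of the cover:
  A1={{p},{q},{r},{p,q},{p,r},{p,t},{q,r},{q,s},{q,t},{q,u},{r,s},{r,t},{r,u},{q,r,s},{q,r,t},{r,t,u}} A2={{p},{t},{u},{p,q},{p,r},{p,t},{q,t},{q,u},{r,t},{r,u},{s,t},{s,u},{t,u},{q,r,t},{r,t,u},{s,t,u}} A3={{s},{q,s},{r,s},{s,t},{s,u},{q,r,s},{s,t,u}}
  A12={{p},{p,q},{p,r},{p,t},{q,t},{q,u},{r,t},{r,u},{q,r,t},{r,t,u}} A13={{q,s},{r,s},{q,r,s}} A23={{s,t},{s,u},{s,t,u}}
C dims 3,3; δ0: rk 2, SNF 1^2
Ȟ^0 = (3 − 2) − 0 = 1, so Ȟ^0 ≅ Z
Ȟ^1 = (3 − 0) − 2 = 1, so Ȟ^1 ≅ Z
Ȟ^2 = (0 − 0) − 0 = 0, so Ȟ^2 ≅ 0

Ȟ^0(U;F) ≅ Z, Ȟ^1(U;F) ≅ Z and Ȟ^2(U;F) ≅ 0


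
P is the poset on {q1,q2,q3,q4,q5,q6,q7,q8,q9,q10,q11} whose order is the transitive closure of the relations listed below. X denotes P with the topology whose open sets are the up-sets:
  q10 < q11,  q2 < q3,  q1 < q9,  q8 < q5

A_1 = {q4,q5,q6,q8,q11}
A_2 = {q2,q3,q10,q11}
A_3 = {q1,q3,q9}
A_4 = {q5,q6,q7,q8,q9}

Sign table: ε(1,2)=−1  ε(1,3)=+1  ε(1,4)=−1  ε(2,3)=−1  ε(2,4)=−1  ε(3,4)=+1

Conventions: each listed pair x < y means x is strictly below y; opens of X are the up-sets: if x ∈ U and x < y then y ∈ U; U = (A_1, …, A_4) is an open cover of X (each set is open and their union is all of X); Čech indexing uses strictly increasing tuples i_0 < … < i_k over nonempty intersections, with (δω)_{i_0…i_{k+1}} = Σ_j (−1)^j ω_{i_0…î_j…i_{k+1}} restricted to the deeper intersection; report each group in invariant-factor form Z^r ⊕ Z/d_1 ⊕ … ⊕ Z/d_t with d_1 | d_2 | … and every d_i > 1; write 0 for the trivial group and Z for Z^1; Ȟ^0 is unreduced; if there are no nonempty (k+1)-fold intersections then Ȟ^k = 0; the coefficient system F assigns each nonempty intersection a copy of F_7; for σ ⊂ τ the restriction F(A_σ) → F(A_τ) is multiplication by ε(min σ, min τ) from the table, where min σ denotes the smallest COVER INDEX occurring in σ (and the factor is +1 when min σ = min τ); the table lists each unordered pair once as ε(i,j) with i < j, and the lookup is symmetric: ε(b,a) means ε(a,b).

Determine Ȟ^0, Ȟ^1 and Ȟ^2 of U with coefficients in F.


cover nerve:
  A12={q11} A14={q5,q6,q8} A23={q3} A34={q9}
C dims 4,4; δ0: rk_F7 4
Ȟ^0: (4−4)−0=0 ⇒ 0
Ȟ^1: (4−0)−4=0 ⇒ 0
Ȟ^2: (0−0)−0=0 ⇒ 0

Ȟ^0 ≅ 0, Ȟ^1 ≅ 0, Ȟ^2 ≅ 0


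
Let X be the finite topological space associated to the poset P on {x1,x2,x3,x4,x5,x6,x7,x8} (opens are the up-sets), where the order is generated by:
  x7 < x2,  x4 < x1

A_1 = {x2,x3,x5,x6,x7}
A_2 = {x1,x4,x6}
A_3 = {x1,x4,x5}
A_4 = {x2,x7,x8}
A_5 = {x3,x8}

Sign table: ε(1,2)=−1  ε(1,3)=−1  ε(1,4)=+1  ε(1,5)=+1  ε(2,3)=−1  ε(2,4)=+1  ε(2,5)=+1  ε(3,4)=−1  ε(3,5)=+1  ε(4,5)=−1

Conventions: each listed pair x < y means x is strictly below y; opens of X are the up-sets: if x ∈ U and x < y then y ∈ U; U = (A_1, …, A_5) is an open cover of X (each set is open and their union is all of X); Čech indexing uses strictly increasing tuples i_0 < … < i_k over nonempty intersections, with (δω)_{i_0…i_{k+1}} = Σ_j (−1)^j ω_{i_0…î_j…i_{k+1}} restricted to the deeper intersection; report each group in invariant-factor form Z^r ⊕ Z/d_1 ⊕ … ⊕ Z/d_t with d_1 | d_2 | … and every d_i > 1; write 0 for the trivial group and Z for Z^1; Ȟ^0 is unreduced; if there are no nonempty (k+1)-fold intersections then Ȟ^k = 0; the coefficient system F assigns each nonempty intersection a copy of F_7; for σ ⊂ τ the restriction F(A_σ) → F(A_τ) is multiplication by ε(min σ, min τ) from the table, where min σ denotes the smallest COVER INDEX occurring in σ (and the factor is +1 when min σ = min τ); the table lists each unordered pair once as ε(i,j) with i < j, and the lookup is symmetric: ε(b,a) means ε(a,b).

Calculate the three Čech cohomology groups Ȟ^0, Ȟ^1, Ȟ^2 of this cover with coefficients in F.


nerve simplices:
  A12={x6} A13={x5} A14={x2,x7} A15={x3} A23={x1,x4} A45={x8}
C dims 5,6; δ0: rk_F7 5
degree 0: 5−5−0 = 0 → Ȟ^0 ≅ 0
degree 1: 6−0−5 = 1 → Ȟ^1 ≅ Z/7
degree 2: 0−0−0 = 0 → Ȟ^2 ≅ 0

Ȟ^0 ≅ 0, Ȟ^1 ≅ Z/7, Ȟ^2 ≅ 0


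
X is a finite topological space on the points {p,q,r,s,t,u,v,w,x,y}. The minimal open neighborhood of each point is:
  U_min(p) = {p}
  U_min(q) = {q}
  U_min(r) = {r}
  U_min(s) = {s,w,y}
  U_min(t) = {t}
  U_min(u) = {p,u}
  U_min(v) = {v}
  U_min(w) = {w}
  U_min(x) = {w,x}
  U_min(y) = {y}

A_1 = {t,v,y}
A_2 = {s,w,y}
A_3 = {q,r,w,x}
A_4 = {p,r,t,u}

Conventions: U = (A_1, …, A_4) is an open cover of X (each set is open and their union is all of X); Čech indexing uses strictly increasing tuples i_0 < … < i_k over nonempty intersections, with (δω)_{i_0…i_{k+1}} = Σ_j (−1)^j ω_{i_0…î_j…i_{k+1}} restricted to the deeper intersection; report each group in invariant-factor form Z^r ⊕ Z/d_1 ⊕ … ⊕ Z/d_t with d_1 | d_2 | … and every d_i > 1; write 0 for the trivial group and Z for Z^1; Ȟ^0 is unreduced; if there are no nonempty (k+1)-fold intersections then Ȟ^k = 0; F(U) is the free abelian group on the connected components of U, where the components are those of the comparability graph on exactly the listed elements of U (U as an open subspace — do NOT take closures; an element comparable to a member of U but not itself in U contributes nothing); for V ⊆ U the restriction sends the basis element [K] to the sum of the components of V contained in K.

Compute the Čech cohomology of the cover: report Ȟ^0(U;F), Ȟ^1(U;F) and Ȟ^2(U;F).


nerve of the cover:
  A12={y} A14={t} A23={w} A34={r}
components per intersection:
  A1: {t} {v} {y}
  A2: {s,w,y}
  A3: {q} {r} {w,x}
  A4: {p,u} {r} {t}
  A12: {y}
  A14: {t}
  A23: {w}
  A34: {r}
C dims 10,4; δ0: rk 4, SNF 1^4
Ȟ^0 = (10 − 4) − 0 = 6, so Ȟ^0 ≅ Z^6
Ȟ^1 = (4 − 0) − 4 = 0, so Ȟ^1 ≅ 0
Ȟ^2 = (0 − 0) − 0 = 0, so Ȟ^2 ≅ 0

Ȟ^0 ≅ Z^6; Ȟ^1 ≅ 0; Ȟ^2 ≅ 0


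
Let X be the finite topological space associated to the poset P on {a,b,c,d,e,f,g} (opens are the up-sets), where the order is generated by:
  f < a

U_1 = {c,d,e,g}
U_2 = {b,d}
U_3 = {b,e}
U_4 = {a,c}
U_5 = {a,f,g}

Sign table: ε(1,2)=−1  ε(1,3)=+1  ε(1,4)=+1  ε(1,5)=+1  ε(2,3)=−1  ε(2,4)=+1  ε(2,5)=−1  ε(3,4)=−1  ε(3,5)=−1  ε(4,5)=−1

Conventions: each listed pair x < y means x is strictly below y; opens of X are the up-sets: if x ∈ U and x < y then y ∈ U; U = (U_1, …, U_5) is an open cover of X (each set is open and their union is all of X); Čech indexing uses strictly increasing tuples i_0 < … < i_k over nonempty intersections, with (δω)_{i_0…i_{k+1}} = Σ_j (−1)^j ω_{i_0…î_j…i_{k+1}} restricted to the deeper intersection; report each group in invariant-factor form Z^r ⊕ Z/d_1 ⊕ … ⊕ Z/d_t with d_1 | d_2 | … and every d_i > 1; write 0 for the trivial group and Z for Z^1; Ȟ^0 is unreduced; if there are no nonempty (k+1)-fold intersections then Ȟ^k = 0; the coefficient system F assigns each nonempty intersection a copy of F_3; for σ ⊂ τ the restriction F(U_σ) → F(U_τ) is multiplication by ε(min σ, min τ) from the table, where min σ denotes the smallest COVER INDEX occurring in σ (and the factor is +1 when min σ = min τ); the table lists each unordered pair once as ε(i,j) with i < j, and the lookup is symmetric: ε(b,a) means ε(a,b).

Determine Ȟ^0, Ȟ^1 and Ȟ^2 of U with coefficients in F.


Ȟ^0(U;F) ≅ 0, Ȟ^1(U;F) ≅ Z/3 and Ȟ^2(U;F) ≅ 0

nonempty overlaps:
  U12={d} U13={e} U14={c} U15={g} U23={b} U45={a}
C dims 5,6; δ0: rk_F3 5
degree 0: 5−5−0 = 0 → Ȟ^0 ≅ 0
degree 1: 6−0−5 = 1 → Ȟ^1 ≅ Z/3
degree 2: 0−0−0 = 0 → Ȟ^2 ≅ 0


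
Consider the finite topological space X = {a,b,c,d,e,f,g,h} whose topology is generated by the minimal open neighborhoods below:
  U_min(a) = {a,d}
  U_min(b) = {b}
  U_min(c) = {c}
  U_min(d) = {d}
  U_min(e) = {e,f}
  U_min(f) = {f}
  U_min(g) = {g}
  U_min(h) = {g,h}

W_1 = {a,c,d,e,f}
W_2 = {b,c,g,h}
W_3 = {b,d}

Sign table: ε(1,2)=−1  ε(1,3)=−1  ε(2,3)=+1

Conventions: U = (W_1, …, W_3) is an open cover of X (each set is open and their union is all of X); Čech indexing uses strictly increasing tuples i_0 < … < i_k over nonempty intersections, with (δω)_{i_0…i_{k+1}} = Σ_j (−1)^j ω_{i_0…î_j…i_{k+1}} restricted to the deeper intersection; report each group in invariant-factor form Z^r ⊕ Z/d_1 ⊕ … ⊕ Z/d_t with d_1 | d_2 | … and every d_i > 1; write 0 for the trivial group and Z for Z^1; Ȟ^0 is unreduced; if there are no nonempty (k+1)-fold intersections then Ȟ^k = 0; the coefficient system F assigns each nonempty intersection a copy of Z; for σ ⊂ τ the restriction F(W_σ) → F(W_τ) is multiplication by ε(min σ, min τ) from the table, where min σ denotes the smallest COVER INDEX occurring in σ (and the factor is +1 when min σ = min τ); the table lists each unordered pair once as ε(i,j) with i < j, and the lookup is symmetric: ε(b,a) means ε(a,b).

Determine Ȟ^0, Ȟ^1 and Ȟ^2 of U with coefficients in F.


nonempty overlaps:
  W12={c} W13={d} W23={b}
C dims 3,3; δ0: rk 2, SNF 1^2
degree 0: 3−2−0 = 1 → Ȟ^0 ≅ Z
degree 1: 3−0−2 = 1 → Ȟ^1 ≅ Z
degree 2: 0−0−0 = 0 → Ȟ^2 ≅ 0

Ȟ^0 = Z, Ȟ^1 = Z and Ȟ^2 = 0


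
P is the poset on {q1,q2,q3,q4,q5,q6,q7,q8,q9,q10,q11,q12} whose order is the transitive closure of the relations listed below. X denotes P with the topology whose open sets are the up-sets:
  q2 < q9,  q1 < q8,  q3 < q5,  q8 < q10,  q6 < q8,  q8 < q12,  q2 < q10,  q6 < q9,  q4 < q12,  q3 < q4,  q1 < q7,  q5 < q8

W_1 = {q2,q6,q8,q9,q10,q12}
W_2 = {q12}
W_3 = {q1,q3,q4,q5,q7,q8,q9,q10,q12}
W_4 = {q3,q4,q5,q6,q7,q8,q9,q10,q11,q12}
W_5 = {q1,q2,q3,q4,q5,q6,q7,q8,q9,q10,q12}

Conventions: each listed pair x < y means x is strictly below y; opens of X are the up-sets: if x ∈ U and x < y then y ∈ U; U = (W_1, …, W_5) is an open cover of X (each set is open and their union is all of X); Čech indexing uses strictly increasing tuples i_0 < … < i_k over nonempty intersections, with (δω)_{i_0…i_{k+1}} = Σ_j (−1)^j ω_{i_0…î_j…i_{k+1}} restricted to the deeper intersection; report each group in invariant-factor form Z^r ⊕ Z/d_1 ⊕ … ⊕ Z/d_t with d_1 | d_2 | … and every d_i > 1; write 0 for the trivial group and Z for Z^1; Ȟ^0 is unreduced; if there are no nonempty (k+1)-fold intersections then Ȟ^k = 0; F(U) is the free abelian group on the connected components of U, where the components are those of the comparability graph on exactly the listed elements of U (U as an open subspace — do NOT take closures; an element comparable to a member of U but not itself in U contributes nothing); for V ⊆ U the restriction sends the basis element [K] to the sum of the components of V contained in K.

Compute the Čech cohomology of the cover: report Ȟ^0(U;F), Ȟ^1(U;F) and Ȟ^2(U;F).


Ȟ^0(U;F) ≅ Z^2, Ȟ^1(U;F) ≅ 0, Ȟ^2(U;F) ≅ 0

nerve of the cover:
  W12={q12} W13={q8,q9,q10,q12} W14={q6,q8,q9,q10,q12} W15={q2,q6,q8,q9,q10,q12} W23={q12} W24={q12} W25={q12} W34={q3,q4,q5,q7,q8,q9,q10,q12} W35={q1,q3,q4,q5,q7,q8,q9,q10,q12} W45={q3,q4,q5,q6,q7,q8,q9,q10,q12}
  W123={q12} W124={q12} W125={q12} W134={q8,q9,q10,q12} W135={q8,q9,q10,q12} W145={q6,q8,q9,q10,q12} W234={q12} W235={q12} W245={q12} W345={q3,q4,q5,q7,q8,q9,q10,q12}
  W1234={q12} W1235={q12} W1245={q12} W1345={q8,q9,q10,q12} W2345={q12}
  W12345={q12}
components per intersection:
  W1: {q2,q6,q8,q9,q10,q12}
  W2: {q12}
  W3: {q1,q3,q4,q5,q7,q8,q10,q12} {q9}
  W4: {q3,q4,q5,q6,q8,q9,q10,q12} {q7} {q11}
  W5: {q1,q2,q3,q4,q5,q6,q7,q8,q9,q10,q12}
  W12: {q12}
  W13: {q8,q10,q12} {q9}
  W14: {q6,q8,q9,q10,q12}
  W15: {q2,q6,q8,q9,q10,q12}
  W23: {q12}
  W24: {q12}
  W25: {q12}
  W34: {q3,q4,q5,q8,q10,q12} {q7} {q9}
  W35: {q1,q3,q4,q5,q7,q8,q10,q12} {q9}
  W45: {q3,q4,q5,q6,q8,q9,q10,q12} {q7}
  W123: {q12}
  W124: {q12}
  W125: {q12}
  W134: {q8,q10,q12} {q9}
  W135: {q8,q10,q12} {q9}
  W145: {q6,q8,q9,q10,q12}
  W234: {q12}
  W235: {q12}
  W245: {q12}
  W345: {q3,q4,q5,q8,q10,q12} {q7} {q9}
  W1234: {q12}
  W1235: {q12}
  W1245: {q12}
  W1345: {q8,q10,q12} {q9}
  W2345: {q12}
  W12345: {q12}
C dims 8,15,14,6; δ0: rk 6, SNF 1^6; δ1: rk 9, SNF 1^9; δ2: rk 5, SNF 1^5
Ȟ^0 = (8 − 6) − 0 = 2, so Ȟ^0 ≅ Z^2
Ȟ^1 = (15 − 9) − 6 = 0, so Ȟ^1 ≅ 0
Ȟ^2 = (14 − 5) − 9 = 0, so Ȟ^2 ≅ 0


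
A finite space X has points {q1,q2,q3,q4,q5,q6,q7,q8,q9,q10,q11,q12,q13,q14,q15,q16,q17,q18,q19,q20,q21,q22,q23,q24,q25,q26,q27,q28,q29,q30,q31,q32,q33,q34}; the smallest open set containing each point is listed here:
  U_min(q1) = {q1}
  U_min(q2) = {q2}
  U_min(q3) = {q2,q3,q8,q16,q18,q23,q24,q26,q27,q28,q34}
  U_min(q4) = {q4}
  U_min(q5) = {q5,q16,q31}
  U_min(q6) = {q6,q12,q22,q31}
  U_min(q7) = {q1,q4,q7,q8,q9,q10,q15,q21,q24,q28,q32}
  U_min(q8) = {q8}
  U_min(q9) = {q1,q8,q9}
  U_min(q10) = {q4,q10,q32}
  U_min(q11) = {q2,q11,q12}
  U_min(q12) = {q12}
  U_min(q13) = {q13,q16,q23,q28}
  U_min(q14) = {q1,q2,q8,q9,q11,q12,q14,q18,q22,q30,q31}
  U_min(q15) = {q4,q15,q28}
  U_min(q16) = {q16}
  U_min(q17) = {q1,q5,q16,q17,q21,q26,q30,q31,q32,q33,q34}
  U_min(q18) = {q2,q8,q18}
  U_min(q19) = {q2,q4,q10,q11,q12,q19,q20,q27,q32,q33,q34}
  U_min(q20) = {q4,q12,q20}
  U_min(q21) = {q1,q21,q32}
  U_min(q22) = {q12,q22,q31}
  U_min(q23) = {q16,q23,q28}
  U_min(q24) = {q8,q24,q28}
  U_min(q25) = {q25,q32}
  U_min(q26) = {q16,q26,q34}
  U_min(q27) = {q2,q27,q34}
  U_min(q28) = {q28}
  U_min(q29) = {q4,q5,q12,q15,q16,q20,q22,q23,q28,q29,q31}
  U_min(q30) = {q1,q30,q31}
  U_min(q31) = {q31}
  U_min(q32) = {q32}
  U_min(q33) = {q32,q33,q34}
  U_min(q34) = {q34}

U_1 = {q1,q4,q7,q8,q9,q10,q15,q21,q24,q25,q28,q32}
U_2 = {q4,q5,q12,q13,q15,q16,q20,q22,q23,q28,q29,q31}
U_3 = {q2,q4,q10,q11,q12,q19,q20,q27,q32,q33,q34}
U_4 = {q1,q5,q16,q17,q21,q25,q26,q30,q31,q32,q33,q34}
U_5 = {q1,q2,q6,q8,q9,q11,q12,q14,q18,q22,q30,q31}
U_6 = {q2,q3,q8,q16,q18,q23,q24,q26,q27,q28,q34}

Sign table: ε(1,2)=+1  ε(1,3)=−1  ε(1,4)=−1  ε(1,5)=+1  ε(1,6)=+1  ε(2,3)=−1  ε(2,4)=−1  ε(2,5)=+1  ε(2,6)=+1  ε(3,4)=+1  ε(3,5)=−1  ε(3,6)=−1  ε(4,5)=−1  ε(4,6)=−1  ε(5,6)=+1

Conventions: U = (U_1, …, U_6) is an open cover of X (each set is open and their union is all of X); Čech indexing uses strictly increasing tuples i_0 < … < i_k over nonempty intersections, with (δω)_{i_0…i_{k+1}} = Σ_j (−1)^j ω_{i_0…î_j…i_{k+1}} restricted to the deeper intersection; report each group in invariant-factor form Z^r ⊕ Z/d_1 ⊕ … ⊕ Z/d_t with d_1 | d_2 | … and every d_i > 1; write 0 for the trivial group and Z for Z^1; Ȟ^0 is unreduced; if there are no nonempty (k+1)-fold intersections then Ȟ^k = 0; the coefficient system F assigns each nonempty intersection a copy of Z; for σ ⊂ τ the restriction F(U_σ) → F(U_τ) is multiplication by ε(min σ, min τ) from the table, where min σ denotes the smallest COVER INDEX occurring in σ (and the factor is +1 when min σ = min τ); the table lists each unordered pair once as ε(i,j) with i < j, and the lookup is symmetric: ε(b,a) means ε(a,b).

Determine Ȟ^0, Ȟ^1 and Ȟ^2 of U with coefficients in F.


Ȟ^0 ≅ Z,  Ȟ^1 ≅ 0,  Ȟ^2 ≅ Z/2

nonempty intersections:
  U12={q4,q15,q28} U13={q4,q10,q32} U14={q1,q21,q25,q32} U15={q1,q8,q9} U16={q8,q24,q28} U23={q4,q12,q20} U24={q5,q16,q31} U25={q12,q22,q31} U26={q16,q23,q28} U34={q32,q33,q34} U35={q2,q11,q12} U36={q2,q27,q34} U45={q1,q30,q31} U46={q16,q26,q34} U56={q2,q8,q18}
  U123={q4} U126={q28} U134={q32} U145={q1} U156={q8} U235={q12} U245={q31} U246={q16} U346={q34} U356={q2}
C dims 6,15,10; δ0: rk 5, SNF 1^5; δ1: rk 10, SNF 1^9·2
Ȟ^0: (6−5)−0=1 ⇒ Z
Ȟ^1: (15−10)−5=0 ⇒ 0
Ȟ^2: (10−0)−10=0 plus torsion [2] ⇒ Z/2


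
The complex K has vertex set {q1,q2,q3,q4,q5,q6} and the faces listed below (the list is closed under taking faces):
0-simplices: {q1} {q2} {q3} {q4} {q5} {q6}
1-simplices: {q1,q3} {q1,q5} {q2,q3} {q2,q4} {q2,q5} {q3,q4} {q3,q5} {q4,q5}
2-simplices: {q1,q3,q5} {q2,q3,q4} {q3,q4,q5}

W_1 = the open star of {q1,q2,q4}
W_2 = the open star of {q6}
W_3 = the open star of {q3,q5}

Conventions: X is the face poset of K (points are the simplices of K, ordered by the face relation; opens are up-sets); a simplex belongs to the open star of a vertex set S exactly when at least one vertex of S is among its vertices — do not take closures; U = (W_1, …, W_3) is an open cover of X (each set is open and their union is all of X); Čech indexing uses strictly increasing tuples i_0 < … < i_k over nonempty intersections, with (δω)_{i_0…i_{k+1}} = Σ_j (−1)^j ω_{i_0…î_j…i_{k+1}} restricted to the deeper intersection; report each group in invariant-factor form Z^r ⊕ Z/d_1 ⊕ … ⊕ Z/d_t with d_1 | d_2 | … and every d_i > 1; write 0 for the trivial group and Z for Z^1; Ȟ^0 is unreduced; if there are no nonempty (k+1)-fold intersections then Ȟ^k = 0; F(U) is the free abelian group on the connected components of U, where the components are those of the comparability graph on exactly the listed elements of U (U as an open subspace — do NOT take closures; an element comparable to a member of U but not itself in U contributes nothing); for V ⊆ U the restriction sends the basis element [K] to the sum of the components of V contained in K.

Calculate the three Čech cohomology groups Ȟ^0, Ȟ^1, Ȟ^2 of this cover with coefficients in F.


Ȟ^0 ≅ Z^2, Ȟ^1 ≅ Z and Ȟ^2 ≅ 0

nonempty intersections:
  W1={{q1},{q2},{q4},{q1,q3},{q1,q5},{q2,q3},{q2,q4},{q2,q5},{q3,q4},{q4,q5},{q1,q3,q5},{q2,q3,q4},{q3,q4,q5}} W2={{q6}} W3={{q3},{q5},{q1,q3},{q1,q5},{q2,q3},{q2,q5},{q3,q4},{q3,q5},{q4,q5},{q1,q3,q5},{q2,q3,q4},{q3,q4,q5}}
  W13={{q1,q3},{q1,q5},{q2,q3},{q2,q5},{q3,q4},{q4,q5},{q1,q3,q5},{q2,q3,q4},{q3,q4,q5}}
components per intersection:
  W1: {{q1},{q1,q3},{q1,q5},{q1,q3,q5}} {{q2},{q4},{q2,q3},{q2,q4},{q2,q5},{q3,q4},{q4,q5},{q2,q3,q4},{q3,q4,q5}}
  W2: {{q6}}
  W3: {{q3},{q5},{q1,q3},{q1,q5},{q2,q3},{q2,q5},{q3,q4},{q3,q5},{q4,q5},{q1,q3,q5},{q2,q3,q4},{q3,q4,q5}}
  W13: {{q1,q3},{q1,q5},{q1,q3,q5}} {{q2,q3},{q3,q4},{q4,q5},{q2,q3,q4},{q3,q4,q5}} {{q2,q5}}
C dims 4,3; δ0: rk 2, SNF 1^2
Ȟ^0: (4−2)−0=2 ⇒ Z^2
Ȟ^1: (3−0)−2=1 ⇒ Z
Ȟ^2: (0−0)−0=0 ⇒ 0


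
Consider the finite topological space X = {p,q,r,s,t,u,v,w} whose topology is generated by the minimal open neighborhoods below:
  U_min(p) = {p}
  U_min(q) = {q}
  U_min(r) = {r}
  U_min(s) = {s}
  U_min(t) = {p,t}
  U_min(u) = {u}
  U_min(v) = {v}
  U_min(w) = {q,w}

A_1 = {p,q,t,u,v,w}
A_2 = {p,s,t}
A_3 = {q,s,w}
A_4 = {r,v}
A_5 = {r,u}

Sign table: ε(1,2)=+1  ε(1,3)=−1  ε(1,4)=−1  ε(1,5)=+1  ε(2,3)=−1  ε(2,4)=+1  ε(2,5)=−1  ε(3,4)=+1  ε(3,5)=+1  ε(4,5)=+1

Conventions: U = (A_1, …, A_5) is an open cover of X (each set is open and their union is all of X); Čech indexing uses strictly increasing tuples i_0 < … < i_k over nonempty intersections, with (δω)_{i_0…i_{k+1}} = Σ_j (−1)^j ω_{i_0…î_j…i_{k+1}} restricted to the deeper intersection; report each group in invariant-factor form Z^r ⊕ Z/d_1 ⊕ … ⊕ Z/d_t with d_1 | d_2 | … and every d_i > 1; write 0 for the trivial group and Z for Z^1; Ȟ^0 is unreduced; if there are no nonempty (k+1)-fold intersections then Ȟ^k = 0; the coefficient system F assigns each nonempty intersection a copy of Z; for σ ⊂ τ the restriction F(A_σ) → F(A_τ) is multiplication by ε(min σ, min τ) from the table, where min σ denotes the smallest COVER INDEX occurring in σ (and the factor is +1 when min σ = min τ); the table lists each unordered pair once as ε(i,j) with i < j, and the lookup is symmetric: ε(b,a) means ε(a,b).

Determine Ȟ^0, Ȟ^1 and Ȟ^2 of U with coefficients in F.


nerve simplices:
  A12={p,t} A13={q,w} A14={v} A15={u} A23={s} A45={r}
C dims 5,6; δ0: rk 5, SNF 1^4·2
degree 0: 5−5−0 = 0 → Ȟ^0 ≅ 0
degree 1: 6−0−5 = 1 plus torsion [2] → Ȟ^1 ≅ Z ⊕ Z/2
degree 2: 0−0−0 = 0 → Ȟ^2 ≅ 0

Ȟ^0 ≅ 0,  Ȟ^1 ≅ Z ⊕ Z/2,  Ȟ^2 ≅ 0


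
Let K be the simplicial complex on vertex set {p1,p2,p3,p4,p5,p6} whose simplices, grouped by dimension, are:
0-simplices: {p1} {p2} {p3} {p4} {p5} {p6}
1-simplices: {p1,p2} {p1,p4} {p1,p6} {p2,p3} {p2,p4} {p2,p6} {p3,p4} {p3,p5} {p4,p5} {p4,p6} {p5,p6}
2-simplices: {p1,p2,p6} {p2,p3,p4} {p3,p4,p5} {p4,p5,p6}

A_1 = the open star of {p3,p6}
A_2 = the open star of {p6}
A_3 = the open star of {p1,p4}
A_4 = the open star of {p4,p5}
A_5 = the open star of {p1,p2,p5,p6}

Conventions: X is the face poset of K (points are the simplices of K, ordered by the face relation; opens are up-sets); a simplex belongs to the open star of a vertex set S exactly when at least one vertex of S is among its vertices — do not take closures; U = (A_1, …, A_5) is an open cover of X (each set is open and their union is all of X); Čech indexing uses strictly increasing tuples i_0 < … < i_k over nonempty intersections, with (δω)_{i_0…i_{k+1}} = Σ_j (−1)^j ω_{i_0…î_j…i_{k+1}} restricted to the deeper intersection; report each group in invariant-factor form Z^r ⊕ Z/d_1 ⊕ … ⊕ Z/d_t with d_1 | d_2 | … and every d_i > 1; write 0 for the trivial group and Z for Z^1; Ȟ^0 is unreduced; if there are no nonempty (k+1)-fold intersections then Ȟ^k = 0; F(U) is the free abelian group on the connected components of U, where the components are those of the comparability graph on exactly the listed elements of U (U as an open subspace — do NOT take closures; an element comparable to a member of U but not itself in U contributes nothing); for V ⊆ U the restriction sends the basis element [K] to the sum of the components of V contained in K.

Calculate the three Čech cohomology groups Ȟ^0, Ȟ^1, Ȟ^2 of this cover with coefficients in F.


Ȟ^0 ≅ Z,  Ȟ^1 ≅ Z^2,  Ȟ^2 ≅ 0

nonempty overlaps:
  A1={{p3},{p6},{p1,p6},{p2,p3},{p2,p6},{p3,p4},{p3,p5},{p4,p6},{p5,p6},{p1,p2,p6},{p2,p3,p4},{p3,p4,p5},{p4,p5,p6}} A2={{p6},{p1,p6},{p2,p6},{p4,p6},{p5,p6},{p1,p2,p6},{p4,p5,p6}} A3={{p1},{p4},{p1,p2},{p1,p4},{p1,p6},{p2,p4},{p3,p4},{p4,p5},{p4,p6},{p1,p2,p6},{p2,p3,p4},{p3,p4,p5},{p4,p5,p6}} A4={{p4},{p5},{p1,p4},{p2,p4},{p3,p4},{p3,p5},{p4,p5},{p4,p6},{p5,p6},{p2,p3,p4},{p3,p4,p5},{p4,p5,p6}} A5={{p1},{p2},{p5},{p6},{p1,p2},{p1,p4},{p1,p6},{p2,p3},{p2,p4},{p2,p6},{p3,p5},{p4,p5},{p4,p6},{p5,p6},{p1,p2,p6},{p2,p3,p4},{p3,p4,p5},{p4,p5,p6}}
  A12={{p6},{p1,p6},{p2,p6},{p4,p6},{p5,p6},{p1,p2,p6},{p4,p5,p6}} A13={{p1,p6},{p3,p4},{p4,p6},{p1,p2,p6},{p2,p3,p4},{p3,p4,p5},{p4,p5,p6}} A14={{p3,p4},{p3,p5},{p4,p6},{p5,p6},{p2,p3,p4},{p3,p4,p5},{p4,p5,p6}} A15={{p6},{p1,p6},{p2,p3},{p2,p6},{p3,p5},{p4,p6},{p5,p6},{p1,p2,p6},{p2,p3,p4},{p3,p4,p5},{p4,p5,p6}} A23={{p1,p6},{p4,p6},{p1,p2,p6},{p4,p5,p6}} A24={{p4,p6},{p5,p6},{p4,p5,p6}} A25={{p6},{p1,p6},{p2,p6},{p4,p6},{p5,p6},{p1,p2,p6},{p4,p5,p6}} A34={{p4},{p1,p4},{p2,p4},{p3,p4},{p4,p5},{p4,p6},{p2,p3,p4},{p3,p4,p5},{p4,p5,p6}} A35={{p1},{p1,p2},{p1,p4},{p1,p6},{p2,p4},{p4,p5},{p4,p6},{p1,p2,p6},{p2,p3,p4},{p3,p4,p5},{p4,p5,p6}} A45={{p5},{p1,p4},{p2,p4},{p3,p5},{p4,p5},{p4,p6},{p5,p6},{p2,p3,p4},{p3,p4,p5},{p4,p5,p6}}
  A123={{p1,p6},{p4,p6},{p1,p2,p6},{p4,p5,p6}} A124={{p4,p6},{p5,p6},{p4,p5,p6}} A125={{p6},{p1,p6},{p2,p6},{p4,p6},{p5,p6},{p1,p2,p6},{p4,p5,p6}} A134={{p3,p4},{p4,p6},{p2,p3,p4},{p3,p4,p5},{p4,p5,p6}} A135={{p1,p6},{p4,p6},{p1,p2,p6},{p2,p3,p4},{p3,p4,p5},{p4,p5,p6}} A145={{p3,p5},{p4,p6},{p5,p6},{p2,p3,p4},{p3,p4,p5},{p4,p5,p6}} A234={{p4,p6},{p4,p5,p6}} A235={{p1,p6},{p4,p6},{p1,p2,p6},{p4,p5,p6}} A245={{p4,p6},{p5,p6},{p4,p5,p6}} A345={{p1,p4},{p2,p4},{p4,p5},{p4,p6},{p2,p3,p4},{p3,p4,p5},{p4,p5,p6}}
  A1234={{p4,p6},{p4,p5,p6}} A1235={{p1,p6},{p4,p6},{p1,p2,p6},{p4,p5,p6}} A1245={{p4,p6},{p5,p6},{p4,p5,p6}} A1345={{p4,p6},{p2,p3,p4},{p3,p4,p5},{p4,p5,p6}} A2345={{p4,p6},{p4,p5,p6}}
  A12345={{p4,p6},{p4,p5,p6}}
components per intersection:
  A1: {{p3},{p2,p3},{p3,p4},{p3,p5},{p2,p3,p4},{p3,p4,p5}} {{p6},{p1,p6},{p2,p6},{p4,p6},{p5,p6},{p1,p2,p6},{p4,p5,p6}}
  A2: {{p6},{p1,p6},{p2,p6},{p4,p6},{p5,p6},{p1,p2,p6},{p4,p5,p6}}
  A3: {{p1},{p4},{p1,p2},{p1,p4},{p1,p6},{p2,p4},{p3,p4},{p4,p5},{p4,p6},{p1,p2,p6},{p2,p3,p4},{p3,p4,p5},{p4,p5,p6}}
  A4: {{p4},{p5},{p1,p4},{p2,p4},{p3,p4},{p3,p5},{p4,p5},{p4,p6},{p5,p6},{p2,p3,p4},{p3,p4,p5},{p4,p5,p6}}
  A5: {{p1},{p2},{p5},{p6},{p1,p2},{p1,p4},{p1,p6},{p2,p3},{p2,p4},{p2,p6},{p3,p5},{p4,p5},{p4,p6},{p5,p6},{p1,p2,p6},{p2,p3,p4},{p3,p4,p5},{p4,p5,p6}}
  A12: {{p6},{p1,p6},{p2,p6},{p4,p6},{p5,p6},{p1,p2,p6},{p4,p5,p6}}
  A13: {{p1,p6},{p1,p2,p6}} {{p3,p4},{p2,p3,p4},{p3,p4,p5}} {{p4,p6},{p4,p5,p6}}
  A14: {{p3,p4},{p3,p5},{p2,p3,p4},{p3,p4,p5}} {{p4,p6},{p5,p6},{p4,p5,p6}}
  A15: {{p6},{p1,p6},{p2,p6},{p4,p6},{p5,p6},{p1,p2,p6},{p4,p5,p6}} {{p2,p3},{p2,p3,p4}} {{p3,p5},{p3,p4,p5}}
  A23: {{p1,p6},{p1,p2,p6}} {{p4,p6},{p4,p5,p6}}
  A24: {{p4,p6},{p5,p6},{p4,p5,p6}}
  A25: {{p6},{p1,p6},{p2,p6},{p4,p6},{p5,p6},{p1,p2,p6},{p4,p5,p6}}
  A34: {{p4},{p1,p4},{p2,p4},{p3,p4},{p4,p5},{p4,p6},{p2,p3,p4},{p3,p4,p5},{p4,p5,p6}}
  A35: {{p1},{p1,p2},{p1,p4},{p1,p6},{p1,p2,p6}} {{p2,p4},{p2,p3,p4}} {{p4,p5},{p4,p6},{p3,p4,p5},{p4,p5,p6}}
  A45: {{p5},{p3,p5},{p4,p5},{p4,p6},{p5,p6},{p3,p4,p5},{p4,p5,p6}} {{p1,p4}} {{p2,p4},{p2,p3,p4}}
  A123: {{p1,p6},{p1,p2,p6}} {{p4,p6},{p4,p5,p6}}
  A124: {{p4,p6},{p5,p6},{p4,p5,p6}}
  A125: {{p6},{p1,p6},{p2,p6},{p4,p6},{p5,p6},{p1,p2,p6},{p4,p5,p6}}
  A134: {{p3,p4},{p2,p3,p4},{p3,p4,p5}} {{p4,p6},{p4,p5,p6}}
  A135: {{p1,p6},{p1,p2,p6}} {{p4,p6},{p4,p5,p6}} {{p2,p3,p4}} {{p3,p4,p5}}
  A145: {{p3,p5},{p3,p4,p5}} {{p4,p6},{p5,p6},{p4,p5,p6}} {{p2,p3,p4}}
  A234: {{p4,p6},{p4,p5,p6}}
  A235: {{p1,p6},{p1,p2,p6}} {{p4,p6},{p4,p5,p6}}
  A245: {{p4,p6},{p5,p6},{p4,p5,p6}}
  A345: {{p1,p4}} {{p2,p4},{p2,p3,p4}} {{p4,p5},{p4,p6},{p3,p4,p5},{p4,p5,p6}}
  A1234: {{p4,p6},{p4,p5,p6}}
  A1235: {{p1,p6},{p1,p2,p6}} {{p4,p6},{p4,p5,p6}}
  A1245: {{p4,p6},{p5,p6},{p4,p5,p6}}
  A1345: {{p4,p6},{p4,p5,p6}} {{p2,p3,p4}} {{p3,p4,p5}}
  A2345: {{p4,p6},{p4,p5,p6}}
  A12345: {{p4,p6},{p4,p5,p6}}
C dims 6,20,20,8; δ0: rk 5, SNF 1^5; δ1: rk 13, SNF 1^13; δ2: rk 7, SNF 1^7
degree 0: 6−5−0 = 1 → Ȟ^0 ≅ Z
degree 1: 20−13−5 = 2 → Ȟ^1 ≅ Z^2
degree 2: 20−7−13 = 0 → Ȟ^2 ≅ 0


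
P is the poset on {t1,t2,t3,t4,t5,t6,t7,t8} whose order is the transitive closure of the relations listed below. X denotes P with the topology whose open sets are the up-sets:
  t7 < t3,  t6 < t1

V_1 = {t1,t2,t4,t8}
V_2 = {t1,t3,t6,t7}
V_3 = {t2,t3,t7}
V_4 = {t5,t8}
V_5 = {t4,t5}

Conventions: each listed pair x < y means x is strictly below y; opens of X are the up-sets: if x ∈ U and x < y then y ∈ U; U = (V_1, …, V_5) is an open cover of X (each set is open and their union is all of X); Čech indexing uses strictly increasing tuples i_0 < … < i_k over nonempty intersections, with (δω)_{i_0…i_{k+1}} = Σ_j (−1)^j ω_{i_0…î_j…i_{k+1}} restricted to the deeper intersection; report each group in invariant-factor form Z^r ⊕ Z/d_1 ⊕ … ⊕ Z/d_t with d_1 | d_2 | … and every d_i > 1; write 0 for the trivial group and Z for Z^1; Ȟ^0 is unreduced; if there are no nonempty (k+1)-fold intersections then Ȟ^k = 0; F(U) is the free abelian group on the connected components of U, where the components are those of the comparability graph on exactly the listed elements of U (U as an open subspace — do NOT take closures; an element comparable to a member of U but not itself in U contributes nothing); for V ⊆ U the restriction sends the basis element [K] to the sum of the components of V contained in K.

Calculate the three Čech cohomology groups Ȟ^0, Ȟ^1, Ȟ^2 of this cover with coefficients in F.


Ȟ^0 = Z^6,  Ȟ^1 = 0,  Ȟ^2 = 0

nonempty intersections:
  V12={t1} V13={t2} V14={t8} V15={t4} V23={t3,t7} V45={t5}
components per intersection:
  V1: {t1} {t2} {t4} {t8}
  V2: {t1,t6} {t3,t7}
  V3: {t2} {t3,t7}
  V4: {t5} {t8}
  V5: {t4} {t5}
  V12: {t1}
  V13: {t2}
  V14: {t8}
  V15: {t4}
  V23: {t3,t7}
  V45: {t5}
C dims 12,6; δ0: rk 6, SNF 1^6
Ȟ^0: (12−6)−0=6 ⇒ Z^6
Ȟ^1: (6−0)−6=0 ⇒ 0
Ȟ^2: (0−0)−0=0 ⇒ 0
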